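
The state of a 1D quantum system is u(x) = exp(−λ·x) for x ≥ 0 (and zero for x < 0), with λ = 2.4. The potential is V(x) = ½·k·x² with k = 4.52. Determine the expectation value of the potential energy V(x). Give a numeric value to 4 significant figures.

0.1962

⟨V⟩ = ∫ V(x)·|u|² dx / ∫|u|² dx.
Every integrand reduces to terms xʲ·e^(−2λx) on [0, ∞); use ∫₀^∞ xʲ·e^(−2λx) dx = j!/(2λ)^(j+1).
State is unnormalized: ∫|u|² dx = 0.20833, and ∫u*·V(x)·u dx = 0.040871, so ⟨V⟩ = 0.040871 / 0.20833.
⟨V⟩ = 0.19618.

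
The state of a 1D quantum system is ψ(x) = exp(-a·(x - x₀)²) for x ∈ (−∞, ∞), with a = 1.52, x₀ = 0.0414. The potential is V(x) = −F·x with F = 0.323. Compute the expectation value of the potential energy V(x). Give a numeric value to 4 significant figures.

⟨V⟩ = ∫ V(x)·|ψ|² dx / ∫|ψ|² dx.
Gaussian moments (u = x − x₀): ∫u^(2j)·e^(−2au²) du = (2j−1)!!/(4a)^j · √(π/(2a)), odd powers integrate to 0; here √(π/(2a)) = 1.0166.
State is unnormalized: ∫|ψ|² dx = 1.0166, and ∫ψ*·V(x)·ψ dx = -0.013594, so ⟨V⟩ = -0.013594 / 1.0166.
⟨V⟩ = -0.013372.

-0.01337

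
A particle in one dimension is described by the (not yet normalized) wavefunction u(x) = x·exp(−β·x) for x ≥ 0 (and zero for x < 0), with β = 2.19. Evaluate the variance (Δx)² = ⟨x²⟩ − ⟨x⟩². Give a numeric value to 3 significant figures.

0.156

Compute ⟨x⟩ and ⟨x²⟩ separately, then (Δx)² = ⟨x²⟩ − ⟨x⟩².
Every integrand reduces to terms xʲ·e^(−2βx) on [0, ∞); use ∫₀^∞ xʲ·e^(−2βx) dx = j!/(2β)^(j+1).
Normalization: ∫|u|² dx = 0.023802.
⟨x⟩ = 0.68493 and ⟨x²⟩ = 0.62551.
(Δx)² = 0.62551 − (0.68493)² = 0.15638.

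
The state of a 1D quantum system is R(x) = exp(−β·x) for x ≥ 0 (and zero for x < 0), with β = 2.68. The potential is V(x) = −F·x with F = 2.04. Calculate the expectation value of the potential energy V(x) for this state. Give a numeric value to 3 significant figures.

-0.381

⟨V⟩ = ∫ V(x)·|R|² dx / ∫|R|² dx.
Every integrand reduces to terms xʲ·e^(−2βx) on [0, ∞); use ∫₀^∞ xʲ·e^(−2βx) dx = j!/(2β)^(j+1).
State is unnormalized: ∫|R|² dx = 0.18657, and ∫R*·V(x)·R dx = -0.071007, so ⟨V⟩ = -0.071007 / 0.18657.
⟨V⟩ = -0.38060.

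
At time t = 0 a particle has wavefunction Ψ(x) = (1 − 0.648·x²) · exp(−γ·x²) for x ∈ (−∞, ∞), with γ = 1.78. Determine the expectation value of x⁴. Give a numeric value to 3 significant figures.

⟨x⁴⟩ = ∫ x⁴·|Ψ|² dx / ∫|Ψ|² dx (integrals over the domain).
Expand each integrand as polynomial × e^(−2γx²) and use ∫x^(2j)·e^(−2γx²) dx = (2j−1)!!/(4γ)^j · √(π/(2γ)), odd powers → 0; here √(π/(2γ)) = 0.93940.
State is unnormalized: ∫|Ψ|² dx = 0.79175, and ∫Ψ*·x⁴·Ψ dx = 0.021113, so ⟨x⁴⟩ = 0.021113 / 0.79175.
⟨x⁴⟩ = 0.026667.

0.0267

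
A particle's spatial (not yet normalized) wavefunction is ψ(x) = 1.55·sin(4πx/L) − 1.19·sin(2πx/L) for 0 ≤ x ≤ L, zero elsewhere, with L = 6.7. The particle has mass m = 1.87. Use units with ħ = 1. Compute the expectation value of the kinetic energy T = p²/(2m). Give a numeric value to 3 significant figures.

0.679

T = −(ħ²/2m) d²/dx², so ⟨T⟩ = −(ħ²/2m) ∫ ψ*·ψ'' dx / ∫|ψ|² dx; with m = 1.87.
d²/dx² sin(jπx/L) = −(jπ/L)²·sin(jπx/L); on 0 ≤ x ≤ L, ∫sin²(jπx/L) dx = L/2 and ∫sin(jπx/L)·sin(lπx/L) dx = 0 for j ≠ l, so only diagonal terms survive in ∫|ψ|² and ∫ψ·ψ″; ∫ψ·ψ′ dx = [ψ²/2] between the walls = 0.
State is unnormalized: ∫|ψ|² dx = 12.792, and ∫ψ*·(−ħ²/2m · ψ'') dx = 8.6857, so ⟨T⟩ = 8.6857 / 12.792.
⟨T⟩ = 0.67898.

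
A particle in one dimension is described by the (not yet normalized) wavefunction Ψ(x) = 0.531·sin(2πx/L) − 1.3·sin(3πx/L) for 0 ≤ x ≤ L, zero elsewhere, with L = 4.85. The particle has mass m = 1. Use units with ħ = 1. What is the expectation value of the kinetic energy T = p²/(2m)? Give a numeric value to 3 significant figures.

1.74

T = −(ħ²/2m) d²/dx², so ⟨T⟩ = −(ħ²/2m) ∫ Ψ*·Ψ'' dx / ∫|Ψ|² dx; with m = 1.
d²/dx² sin(jπx/L) = −(jπ/L)²·sin(jπx/L); on 0 ≤ x ≤ L, ∫sin²(jπx/L) dx = L/2 and ∫sin(jπx/L)·sin(lπx/L) dx = 0 for j ≠ l, so only diagonal terms survive in ∫|Ψ|² and ∫Ψ·Ψ″; ∫Ψ·Ψ′ dx = [Ψ²/2] between the walls = 0.
State is unnormalized: ∫|Ψ|² dx = 4.7820, and ∫Ψ*·(−ħ²/2m · Ψ'') dx = 8.3118, so ⟨T⟩ = 8.3118 / 4.7820.
⟨T⟩ = 1.7381.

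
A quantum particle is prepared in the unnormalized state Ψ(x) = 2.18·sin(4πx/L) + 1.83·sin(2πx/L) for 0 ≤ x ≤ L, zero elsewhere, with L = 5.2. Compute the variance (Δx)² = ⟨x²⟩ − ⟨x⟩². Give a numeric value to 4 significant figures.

3.261

Compute ⟨x⟩ and ⟨x²⟩ separately, then (Δx)² = ⟨x²⟩ − ⟨x⟩².
On 0 ≤ x ≤ L (j ≠ l): ∫sin²(jπx/L) dx = L/2, ∫sin(jπx/L)·sin(lπx/L) dx = 0; diagonal moments ∫x·sin²(jπx/L) dx = L²/4, ∫x²·sin²(jπx/L) dx = L³·(1/6 − 1/(4j²π²)); cross terms ∫x·sin(jπx/L)·sin(lπx/L) dx = 0 for j + l even and −4jlL²/(π²(j² − l²)²) for j + l odd, ∫x²·sin(jπx/L)·sin(lπx/L) dx = (−1)^(j+l)·4jlL³/(π²(j² − l²)²); higher powers the same way via product-to-sum and parts.
Normalization: ∫|Ψ|² dx = 21.063.
⟨x⟩ = 2.6000 and ⟨x²⟩ = 10.021.
(Δx)² = 10.021 − (2.6000)² = 3.2608.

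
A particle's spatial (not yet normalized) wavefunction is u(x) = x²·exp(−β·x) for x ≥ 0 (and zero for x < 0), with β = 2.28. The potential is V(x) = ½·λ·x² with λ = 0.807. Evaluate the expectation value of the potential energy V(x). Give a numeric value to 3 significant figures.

0.582

⟨V⟩ = ∫ V(x)·|u|² dx / ∫|u|² dx.
Every integrand reduces to terms xʲ·e^(−2βx) on [0, ∞); use ∫₀^∞ xʲ·e^(−2βx) dx = j!/(2β)^(j+1).
State is unnormalized: ∫|u|² dx = 0.012173, and ∫u*·V(x)·u dx = 0.0070863, so ⟨V⟩ = 0.0070863 / 0.012173.
⟨V⟩ = 0.58215.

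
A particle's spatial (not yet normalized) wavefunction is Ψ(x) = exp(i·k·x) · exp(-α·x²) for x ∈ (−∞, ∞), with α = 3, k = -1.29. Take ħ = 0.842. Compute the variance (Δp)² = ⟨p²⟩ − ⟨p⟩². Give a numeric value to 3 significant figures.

Compute ⟨p⟩ and ⟨p²⟩ separately; (Δp)² = ⟨p²⟩ − ⟨p⟩².
Gaussian moments: ∫x^(2j)·e^(−2αx²) dx = (2j−1)!!/(4α)^j · √(π/(2α)), odd powers integrate to 0; here √(π/(2α)) = 0.72360. Derivatives: Ψ′ = (ik − 2αx)·Ψ, Ψ″ = ((ik − 2αx)² − 2α)·Ψ; the odd-in-x pieces drop out.
Normalization: ∫|Ψ|² dx = 0.72360.
⟨p⟩ = -1.0862 and ⟨p²⟩ = 3.3067.
(Δp)² = 3.3067 − (-1.0862)² = 2.1269.

2.13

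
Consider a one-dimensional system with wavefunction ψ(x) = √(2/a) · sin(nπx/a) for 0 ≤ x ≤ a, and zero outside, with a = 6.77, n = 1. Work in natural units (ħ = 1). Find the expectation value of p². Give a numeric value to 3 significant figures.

p² ψ = −ħ² d²ψ/dx²; ⟨p²⟩ = −ħ² ∫ ψ*·ψ'' dx.
d/dx sin(nπx/a) = (nπ/a)·cos(nπx/a) and d²/dx² sin(nπx/a) = −(nπ/a)²·sin(nπx/a); on 0 ≤ x ≤ a, ∫sin²(nπx/a) dx = a/2 and ∫sin(nπx/a)·cos(nπx/a) dx = 0.
⟨p²⟩ = 0.21534.

0.215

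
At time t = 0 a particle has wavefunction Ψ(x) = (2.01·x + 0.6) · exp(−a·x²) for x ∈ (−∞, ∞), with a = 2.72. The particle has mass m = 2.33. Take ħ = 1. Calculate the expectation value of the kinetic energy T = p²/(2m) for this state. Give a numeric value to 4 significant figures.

1.176

T = −(ħ²/2m) d²/dx², so ⟨T⟩ = −(ħ²/2m) ∫ Ψ*·Ψ'' dx / ∫|Ψ|² dx; with m = 2.33.
Expand each integrand as polynomial × e^(−2ax²) and use ∫x^(2j)·e^(−2ax²) dx = (2j−1)!!/(4a)^j · √(π/(2a)), odd powers → 0; here √(π/(2a)) = 0.75993. Differentiate with the product rule, d/dx e^(−ax²) = −2ax·e^(−ax²).
State is unnormalized: ∫|Ψ|² dx = 0.55576, and ∫Ψ*·(−ħ²/2m · Ψ'') dx = 0.65382, so ⟨T⟩ = 0.65382 / 0.55576.
⟨T⟩ = 1.1764.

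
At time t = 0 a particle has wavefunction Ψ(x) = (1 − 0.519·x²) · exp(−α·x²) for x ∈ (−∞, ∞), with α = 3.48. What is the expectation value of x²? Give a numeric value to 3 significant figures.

⟨x²⟩ = ∫ x²·|Ψ|² dx / ∫|Ψ|² dx (integrals over the domain).
Expand each integrand as polynomial × e^(−2αx²) and use ∫x^(2j)·e^(−2αx²) dx = (2j−1)!!/(4α)^j · √(π/(2α)), odd powers → 0; here √(π/(2α)) = 0.67185.
State is unnormalized: ∫|Ψ|² dx = 0.62455, and ∫Ψ*·x²·Ψ dx = 0.038474, so ⟨x²⟩ = 0.038474 / 0.62455.
⟨x²⟩ = 0.061603.

0.0616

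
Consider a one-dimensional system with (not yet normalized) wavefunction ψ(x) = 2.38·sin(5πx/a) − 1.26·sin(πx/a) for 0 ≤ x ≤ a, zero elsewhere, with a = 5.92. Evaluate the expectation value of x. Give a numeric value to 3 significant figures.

⟨x⟩ = ∫ x·|ψ|² dx / ∫|ψ|² dx (integrals over the domain).
On 0 ≤ x ≤ a (j ≠ l): ∫sin²(jπx/a) dx = a/2, ∫sin(jπx/a)·sin(lπx/a) dx = 0; diagonal moments ∫x·sin²(jπx/a) dx = a²/4, ∫x²·sin²(jπx/a) dx = a³·(1/6 − 1/(4j²π²)); cross terms ∫x·sin(jπx/a)·sin(lπx/a) dx = 0 for j + l even and −4jla²/(π²(j² − l²)²) for j + l odd, ∫x²·sin(jπx/a)·sin(lπx/a) dx = (−1)^(j+l)·4jla³/(π²(j² − l²)²); higher powers the same way via product-to-sum and parts.
State is unnormalized: ∫|ψ|² dx = 21.466, and ∫ψ*·x·ψ dx = 63.539, so ⟨x⟩ = 63.539 / 21.466.
⟨x⟩ = 2.9600.

2.96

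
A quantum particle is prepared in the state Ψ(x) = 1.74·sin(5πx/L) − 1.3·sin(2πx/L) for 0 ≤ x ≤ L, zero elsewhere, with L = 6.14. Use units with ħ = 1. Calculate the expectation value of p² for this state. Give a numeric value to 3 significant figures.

4.58

p² Ψ = −ħ² d²Ψ/dx²; ⟨p²⟩ = −ħ² ∫ Ψ*·Ψ'' dx / ∫|Ψ|² dx.
d²/dx² sin(jπx/L) = −(jπ/L)²·sin(jπx/L); on 0 ≤ x ≤ L, ∫sin²(jπx/L) dx = L/2 and ∫sin(jπx/L)·sin(lπx/L) dx = 0 for j ≠ l, so only diagonal terms survive in ∫|Ψ|² and ∫Ψ·Ψ″; ∫Ψ·Ψ′ dx = [Ψ²/2] between the walls = 0.
State is unnormalized: ∫|Ψ|² dx = 14.483, and ∫Ψ*·(−ħ² Ψ'') dx = 66.266, so ⟨p²⟩ = 66.266 / 14.483.
⟨p²⟩ = 4.5754.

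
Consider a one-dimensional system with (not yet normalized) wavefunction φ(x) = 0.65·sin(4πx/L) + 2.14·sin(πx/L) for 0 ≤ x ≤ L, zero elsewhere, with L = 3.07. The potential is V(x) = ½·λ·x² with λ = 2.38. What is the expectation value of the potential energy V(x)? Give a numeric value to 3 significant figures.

3.13

⟨V⟩ = ∫ V(x)·|φ|² dx / ∫|φ|² dx.
On 0 ≤ x ≤ L (j ≠ l): ∫sin²(jπx/L) dx = L/2, ∫sin(jπx/L)·sin(lπx/L) dx = 0; diagonal moments ∫x·sin²(jπx/L) dx = L²/4, ∫x²·sin²(jπx/L) dx = L³·(1/6 − 1/(4j²π²)); cross terms ∫x·sin(jπx/L)·sin(lπx/L) dx = 0 for j + l even and −4jlL²/(π²(j² − l²)²) for j + l odd, ∫x²·sin(jπx/L)·sin(lπx/L) dx = (−1)^(j+l)·4jlL³/(π²(j² − l²)²); higher powers the same way via product-to-sum and parts.
State is unnormalized: ∫|φ|² dx = 7.6782, and ∫φ*·V(x)·φ dx = 23.998, so ⟨V⟩ = 23.998 / 7.6782.
⟨V⟩ = 3.1255.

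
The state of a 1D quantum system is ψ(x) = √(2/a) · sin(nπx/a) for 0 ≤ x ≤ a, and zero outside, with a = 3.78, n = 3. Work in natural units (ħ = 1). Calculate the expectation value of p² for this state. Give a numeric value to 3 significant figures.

p² ψ = −ħ² d²ψ/dx²; ⟨p²⟩ = −ħ² ∫ ψ*·ψ'' dx.
d/dx sin(nπx/a) = (nπ/a)·cos(nπx/a) and d²/dx² sin(nπx/a) = −(nπ/a)²·sin(nπx/a); on 0 ≤ x ≤ a, ∫sin²(nπx/a) dx = a/2 and ∫sin(nπx/a)·cos(nπx/a) dx = 0.
⟨p²⟩ = 6.2167.

6.22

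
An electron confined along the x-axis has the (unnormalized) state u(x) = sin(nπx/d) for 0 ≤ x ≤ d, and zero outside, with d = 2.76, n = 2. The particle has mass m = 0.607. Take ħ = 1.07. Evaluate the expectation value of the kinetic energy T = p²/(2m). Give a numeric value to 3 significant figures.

4.89

T = −(ħ²/2m) d²/dx², so ⟨T⟩ = −(ħ²/2m) ∫ u*·u'' dx / ∫|u|² dx; with m = 0.607.
d/dx sin(nπx/d) = (nπ/d)·cos(nπx/d) and d²/dx² sin(nπx/d) = −(nπ/d)²·sin(nπx/d); on 0 ≤ x ≤ d, ∫sin²(nπx/d) dx = d/2 and ∫sin(nπx/d)·cos(nπx/d) dx = 0.
State is unnormalized: ∫|u|² dx = 1.3800, and ∫u*·(−ħ²/2m · u'') dx = 6.7448, so ⟨T⟩ = 6.7448 / 1.3800.
⟨T⟩ = 4.8875.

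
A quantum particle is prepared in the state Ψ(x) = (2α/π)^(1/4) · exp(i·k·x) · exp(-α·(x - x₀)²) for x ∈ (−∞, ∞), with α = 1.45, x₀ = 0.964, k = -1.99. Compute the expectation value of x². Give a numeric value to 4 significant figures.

⟨x²⟩ = ∫ x²·|Ψ|² dx (integrals over the domain).
Gaussian moments (u = x − x₀): ∫u^(2j)·e^(−2αu²) du = (2j−1)!!/(4α)^j · √(π/(2α)), odd powers integrate to 0; here √(π/(2α)) = 1.0408.
⟨x²⟩ = 1.1017.

1.102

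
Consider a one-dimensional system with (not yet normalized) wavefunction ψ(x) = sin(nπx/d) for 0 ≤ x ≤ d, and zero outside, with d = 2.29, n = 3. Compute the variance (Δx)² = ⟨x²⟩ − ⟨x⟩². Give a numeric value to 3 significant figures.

Compute ⟨x⟩ and ⟨x²⟩ separately, then (Δx)² = ⟨x²⟩ − ⟨x⟩².
With sin²θ = (1 − cos2θ)/2 on 0 ≤ x ≤ d: ∫sin²(nπx/d) dx = d/2, ∫x·sin²(nπx/d) dx = d²/4, ∫x²·sin²(nπx/d) dx = d³·(1/6 − 1/(4n²π²)); higher powers xᵏ the same way, integrating xᵏ·cos(2nπx/d) by parts.
Normalization: ∫|ψ|² dx = 1.1450.
⟨x⟩ = 1.1450 and ⟨x²⟩ = 1.7185.
(Δx)² = 1.7185 − (1.1450)² = 0.40749.

0.407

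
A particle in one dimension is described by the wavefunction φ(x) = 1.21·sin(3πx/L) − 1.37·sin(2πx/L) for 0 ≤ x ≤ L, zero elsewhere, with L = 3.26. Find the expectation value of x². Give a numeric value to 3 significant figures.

⟨x²⟩ = ∫ x²·|φ|² dx / ∫|φ|² dx (integrals over the domain).
On 0 ≤ x ≤ L (j ≠ l): ∫sin²(jπx/L) dx = L/2, ∫sin(jπx/L)·sin(lπx/L) dx = 0; diagonal moments ∫x·sin²(jπx/L) dx = L²/4, ∫x²·sin²(jπx/L) dx = L³·(1/6 − 1/(4j²π²)); cross terms ∫x·sin(jπx/L)·sin(lπx/L) dx = 0 for j + l even and −4jlL²/(π²(j² − l²)²) for j + l odd, ∫x²·sin(jπx/L)·sin(lπx/L) dx = (−1)^(j+l)·4jlL³/(π²(j² − l²)²); higher powers the same way via product-to-sum and parts.
State is unnormalized: ∫|φ|² dx = 5.4458, and ∫φ*·x²·φ dx = 29.910, so ⟨x²⟩ = 29.910 / 5.4458.
⟨x²⟩ = 5.4923.

5.49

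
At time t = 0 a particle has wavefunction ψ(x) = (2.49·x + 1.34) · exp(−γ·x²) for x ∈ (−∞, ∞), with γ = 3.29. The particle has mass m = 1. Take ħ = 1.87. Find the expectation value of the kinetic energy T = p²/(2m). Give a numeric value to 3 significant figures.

8.14

T = −(ħ²/2m) d²/dx², so ⟨T⟩ = −(ħ²/2m) ∫ ψ*·ψ'' dx / ∫|ψ|² dx; with m = 1.
Expand each integrand as polynomial × e^(−2γx²) and use ∫x^(2j)·e^(−2γx²) dx = (2j−1)!!/(4γ)^j · √(π/(2γ)), odd powers → 0; here √(π/(2γ)) = 0.69097. Differentiate with the product rule, d/dx e^(−γx²) = −2γx·e^(−γx²).
State is unnormalized: ∫|ψ|² dx = 1.5663, and ∫ψ*·(−ħ²/2m · ψ'') dx = 12.755, so ⟨T⟩ = 12.755 / 1.5663.
⟨T⟩ = 8.1436.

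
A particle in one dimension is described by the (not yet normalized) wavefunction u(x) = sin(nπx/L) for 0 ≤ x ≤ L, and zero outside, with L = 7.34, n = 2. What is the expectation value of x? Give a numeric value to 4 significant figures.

⟨x⟩ = ∫ x·|u|² dx / ∫|u|² dx (integrals over the domain).
With sin²θ = (1 − cos2θ)/2 on 0 ≤ x ≤ L: ∫sin²(nπx/L) dx = L/2, ∫x·sin²(nπx/L) dx = L²/4, ∫x²·sin²(nπx/L) dx = L³·(1/6 − 1/(4n²π²)); higher powers xᵏ the same way, integrating xᵏ·cos(2nπx/L) by parts.
State is unnormalized: ∫|u|² dx = 3.6700, and ∫u*·x·u dx = 13.469, so ⟨x⟩ = 13.469 / 3.6700.
⟨x⟩ = 3.6700.

3.670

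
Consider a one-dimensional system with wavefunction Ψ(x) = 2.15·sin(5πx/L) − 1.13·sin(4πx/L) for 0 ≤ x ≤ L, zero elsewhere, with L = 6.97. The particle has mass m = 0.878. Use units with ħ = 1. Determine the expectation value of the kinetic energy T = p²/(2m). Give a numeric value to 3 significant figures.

T = −(ħ²/2m) d²/dx², so ⟨T⟩ = −(ħ²/2m) ∫ Ψ*·Ψ'' dx / ∫|Ψ|² dx; with m = 0.878.
d²/dx² sin(jπx/L) = −(jπ/L)²·sin(jπx/L); on 0 ≤ x ≤ L, ∫sin²(jπx/L) dx = L/2 and ∫sin(jπx/L)·sin(lπx/L) dx = 0 for j ≠ l, so only diagonal terms survive in ∫|Ψ|² and ∫Ψ·Ψ″; ∫Ψ·Ψ′ dx = [Ψ²/2] between the walls = 0.
State is unnormalized: ∫|Ψ|² dx = 20.559, and ∫Ψ*·(−ħ²/2m · Ψ'') dx = 54.831, so ⟨T⟩ = 54.831 / 20.559.
⟨T⟩ = 2.6670.

2.67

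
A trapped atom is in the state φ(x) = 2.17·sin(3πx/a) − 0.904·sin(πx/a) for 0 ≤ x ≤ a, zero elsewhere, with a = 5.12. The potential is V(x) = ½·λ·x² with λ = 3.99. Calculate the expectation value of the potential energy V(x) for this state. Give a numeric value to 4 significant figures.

⟨V⟩ = ∫ V(x)·|φ|² dx / ∫|φ|² dx.
On 0 ≤ x ≤ a (j ≠ l): ∫sin²(jπx/a) dx = a/2, ∫sin(jπx/a)·sin(lπx/a) dx = 0; diagonal moments ∫x·sin²(jπx/a) dx = a²/4, ∫x²·sin²(jπx/a) dx = a³·(1/6 − 1/(4j²π²)); cross terms ∫x·sin(jπx/a)·sin(lπx/a) dx = 0 for j + l even and −4jla²/(π²(j² − l²)²) for j + l odd, ∫x²·sin(jπx/a)·sin(lπx/a) dx = (−1)^(j+l)·4jla³/(π²(j² − l²)²); higher powers the same way via product-to-sum and parts.
State is unnormalized: ∫|φ|² dx = 14.147, and ∫φ*·V(x)·φ dx = 217.57, so ⟨V⟩ = 217.57 / 14.147.
⟨V⟩ = 15.379.

15.38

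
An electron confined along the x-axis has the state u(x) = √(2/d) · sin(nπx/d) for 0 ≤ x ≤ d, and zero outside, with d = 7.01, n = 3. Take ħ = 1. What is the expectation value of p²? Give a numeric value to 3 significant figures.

1.81

p² u = −ħ² d²u/dx²; ⟨p²⟩ = −ħ² ∫ u*·u'' dx.
d/dx sin(nπx/d) = (nπ/d)·cos(nπx/d) and d²/dx² sin(nπx/d) = −(nπ/d)²·sin(nπx/d); on 0 ≤ x ≤ d, ∫sin²(nπx/d) dx = d/2 and ∫sin(nπx/d)·cos(nπx/d) dx = 0.
⟨p²⟩ = 1.8076.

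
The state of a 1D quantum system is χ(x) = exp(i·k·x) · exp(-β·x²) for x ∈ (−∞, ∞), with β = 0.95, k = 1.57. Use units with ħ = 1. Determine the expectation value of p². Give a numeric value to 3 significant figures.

p² χ = −ħ² d²χ/dx²; ⟨p²⟩ = −ħ² ∫ χ*·χ'' dx / ∫|χ|² dx.
Gaussian moments: ∫x^(2j)·e^(−2βx²) dx = (2j−1)!!/(4β)^j · √(π/(2β)), odd powers integrate to 0; here √(π/(2β)) = 1.2859. Derivatives: χ′ = (ik − 2βx)·χ, χ″ = ((ik − 2βx)² − 2β)·χ; the odd-in-x pieces drop out.
State is unnormalized: ∫|χ|² dx = 1.2859, and ∫χ*·(−ħ² χ'') dx = 4.3911, so ⟨p²⟩ = 4.3911 / 1.2859.
⟨p²⟩ = 3.4149.

3.41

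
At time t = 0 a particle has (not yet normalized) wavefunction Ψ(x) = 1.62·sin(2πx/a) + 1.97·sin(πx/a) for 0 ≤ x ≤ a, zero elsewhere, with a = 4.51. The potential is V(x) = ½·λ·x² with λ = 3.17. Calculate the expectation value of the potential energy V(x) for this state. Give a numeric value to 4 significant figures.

3.910

⟨V⟩ = ∫ V(x)·|Ψ|² dx / ∫|Ψ|² dx.
On 0 ≤ x ≤ a (j ≠ l): ∫sin²(jπx/a) dx = a/2, ∫sin(jπx/a)·sin(lπx/a) dx = 0; diagonal moments ∫x·sin²(jπx/a) dx = a²/4, ∫x²·sin²(jπx/a) dx = a³·(1/6 − 1/(4j²π²)); cross terms ∫x·sin(jπx/a)·sin(lπx/a) dx = 0 for j + l even and −4jla²/(π²(j² − l²)²) for j + l odd, ∫x²·sin(jπx/a)·sin(lπx/a) dx = (−1)^(j+l)·4jla³/(π²(j² − l²)²); higher powers the same way via product-to-sum and parts.
State is unnormalized: ∫|Ψ|² dx = 14.669, and ∫Ψ*·V(x)·Ψ dx = 57.350, so ⟨V⟩ = 57.350 / 14.669.
⟨V⟩ = 3.9095.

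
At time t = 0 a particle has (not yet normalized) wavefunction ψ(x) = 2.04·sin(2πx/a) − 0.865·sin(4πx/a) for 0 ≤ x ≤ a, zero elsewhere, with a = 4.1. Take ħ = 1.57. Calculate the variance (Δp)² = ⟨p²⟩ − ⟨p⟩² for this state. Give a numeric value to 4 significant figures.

Compute ⟨p⟩ and ⟨p²⟩ separately; (Δp)² = ⟨p²⟩ − ⟨p⟩².
d²/dx² sin(jπx/a) = −(jπ/a)²·sin(jπx/a); on 0 ≤ x ≤ a, ∫sin²(jπx/a) dx = a/2 and ∫sin(jπx/a)·sin(lπx/a) dx = 0 for j ≠ l, so only diagonal terms survive in ∫|ψ|² and ∫ψ·ψ″; ∫ψ·ψ′ dx = [ψ²/2] between the walls = 0.
Normalization: ∫|ψ|² dx = 10.065.
⟨p⟩ = 0.0000 and ⟨p²⟩ = 8.4354.
(Δp)² = 8.4354 − (0.0000)² = 8.4354.

8.435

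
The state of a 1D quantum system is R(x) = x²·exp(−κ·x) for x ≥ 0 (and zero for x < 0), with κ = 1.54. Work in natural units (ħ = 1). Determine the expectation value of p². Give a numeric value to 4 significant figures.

p² R = −ħ² d²R/dx²; ⟨p²⟩ = −ħ² ∫ R*·R'' dx / ∫|R|² dx.
Differentiate x²·exp(−κ·x) with the product rule; every integrand then reduces to terms xʲ·e^(−2κx) on [0, ∞), with ∫₀^∞ xʲ·e^(−2κx) dx = j!/(2κ)^(j+1).
State is unnormalized: ∫|R|² dx = 0.086588, and ∫R*·(−ħ² R'') dx = 0.068451, so ⟨p²⟩ = 0.068451 / 0.086588.
⟨p²⟩ = 0.79053.

0.7905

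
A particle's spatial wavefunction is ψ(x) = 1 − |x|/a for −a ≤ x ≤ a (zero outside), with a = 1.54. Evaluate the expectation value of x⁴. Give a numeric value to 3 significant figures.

0.161

⟨x⁴⟩ = ∫ x⁴·|ψ|² dx / ∫|ψ|² dx (integrals over the domain).
ψ is even, so ∫ over [−a, a] = 2∫₀ᵃ with ψ = 1 − x/a there: ∫₀ᵃ (1 − x/a)² dx = a/3, ∫₀ᵃ x²(1 − x/a)² dx = a³/30, ∫₀ᵃ x⁴(1 − x/a)² dx = a⁵/105.
State is unnormalized: ∫|ψ|² dx = 1.0267, and ∫ψ*·x⁴·ψ dx = 0.16498, so ⟨x⁴⟩ = 0.16498 / 1.0267.
⟨x⁴⟩ = 0.16070.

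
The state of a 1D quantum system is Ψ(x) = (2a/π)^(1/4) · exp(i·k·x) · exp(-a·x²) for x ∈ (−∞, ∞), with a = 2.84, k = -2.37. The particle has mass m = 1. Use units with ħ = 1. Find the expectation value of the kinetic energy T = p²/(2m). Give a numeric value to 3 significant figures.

4.23

T = −(ħ²/2m) d²/dx², so ⟨T⟩ = −(ħ²/2m) ∫ Ψ*·Ψ'' dx; with m = 1.
Gaussian moments: ∫x^(2j)·e^(−2ax²) dx = (2j−1)!!/(4a)^j · √(π/(2a)), odd powers integrate to 0; here √(π/(2a)) = 0.74371. Derivatives: Ψ′ = (ik − 2ax)·Ψ, Ψ″ = ((ik − 2ax)² − 2a)·Ψ; the odd-in-x pieces drop out.
⟨T⟩ = 4.2285.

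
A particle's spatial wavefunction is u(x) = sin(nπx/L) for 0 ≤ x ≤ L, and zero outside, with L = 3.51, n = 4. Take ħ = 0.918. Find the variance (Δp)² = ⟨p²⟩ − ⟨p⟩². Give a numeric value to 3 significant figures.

10.8

Compute ⟨p⟩ and ⟨p²⟩ separately; (Δp)² = ⟨p²⟩ − ⟨p⟩².
d/dx sin(nπx/L) = (nπ/L)·cos(nπx/L) and d²/dx² sin(nπx/L) = −(nπ/L)²·sin(nπx/L); on 0 ≤ x ≤ L, ∫sin²(nπx/L) dx = L/2 and ∫sin(nπx/L)·cos(nπx/L) dx = 0.
Normalization: ∫|u|² dx = 1.7550.
⟨p⟩ = 0.0000 and ⟨p²⟩ = 10.802.
(Δp)² = 10.802 − (0.0000)² = 10.802.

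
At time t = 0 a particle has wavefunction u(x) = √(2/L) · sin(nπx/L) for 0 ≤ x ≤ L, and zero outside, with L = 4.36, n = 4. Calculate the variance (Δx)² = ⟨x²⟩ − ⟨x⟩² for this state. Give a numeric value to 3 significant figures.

Compute ⟨x⟩ and ⟨x²⟩ separately, then (Δx)² = ⟨x²⟩ − ⟨x⟩².
With sin²θ = (1 − cos2θ)/2 on 0 ≤ x ≤ L: ∫sin²(nπx/L) dx = L/2, ∫x·sin²(nπx/L) dx = L²/4, ∫x²·sin²(nπx/L) dx = L³·(1/6 − 1/(4n²π²)); higher powers xᵏ the same way, integrating xᵏ·cos(2nπx/L) by parts.
⟨x⟩ = 2.1800 and ⟨x²⟩ = 6.2763.
(Δx)² = 6.2763 − (2.1800)² = 1.5239.

1.52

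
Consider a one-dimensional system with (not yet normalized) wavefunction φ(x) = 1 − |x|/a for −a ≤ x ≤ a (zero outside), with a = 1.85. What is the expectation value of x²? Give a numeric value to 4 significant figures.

⟨x²⟩ = ∫ x²·|φ|² dx / ∫|φ|² dx (integrals over the domain).
φ is even, so ∫ over [−a, a] = 2∫₀ᵃ with φ = 1 − x/a there: ∫₀ᵃ (1 − x/a)² dx = a/3, ∫₀ᵃ x²(1 − x/a)² dx = a³/30, ∫₀ᵃ x⁴(1 − x/a)² dx = a⁵/105.
State is unnormalized: ∫|φ|² dx = 1.2333, and ∫φ*·x²·φ dx = 0.42211, so ⟨x²⟩ = 0.42211 / 1.2333.
⟨x²⟩ = 0.34225.

0.3423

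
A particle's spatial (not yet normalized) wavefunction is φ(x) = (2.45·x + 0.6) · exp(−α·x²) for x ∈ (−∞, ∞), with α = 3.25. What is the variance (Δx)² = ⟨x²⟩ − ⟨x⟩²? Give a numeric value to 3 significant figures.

Compute ⟨x⟩ and ⟨x²⟩ separately, then (Δx)² = ⟨x²⟩ − ⟨x⟩².
Expand each integrand as polynomial × e^(−2αx²) and use ∫x^(2j)·e^(−2αx²) dx = (2j−1)!!/(4α)^j · √(π/(2α)), odd powers → 0; here √(π/(2α)) = 0.69521.
Normalization: ∫|φ|² dx = 0.57128.
⟨x⟩ = 0.27522 and ⟨x²⟩ = 0.16337.
(Δx)² = 0.16337 − (0.27522)² = 0.087625.

0.0876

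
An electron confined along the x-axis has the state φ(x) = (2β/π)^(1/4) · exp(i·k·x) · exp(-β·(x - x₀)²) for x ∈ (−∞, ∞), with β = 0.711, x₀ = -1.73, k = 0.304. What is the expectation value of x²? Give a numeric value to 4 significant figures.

⟨x²⟩ = ∫ x²·|φ|² dx (integrals over the domain).
Gaussian moments (u = x − x₀): ∫u^(2j)·e^(−2βu²) du = (2j−1)!!/(4β)^j · √(π/(2β)), odd powers integrate to 0; here √(π/(2β)) = 1.4864.
⟨x²⟩ = 3.3445.

3.345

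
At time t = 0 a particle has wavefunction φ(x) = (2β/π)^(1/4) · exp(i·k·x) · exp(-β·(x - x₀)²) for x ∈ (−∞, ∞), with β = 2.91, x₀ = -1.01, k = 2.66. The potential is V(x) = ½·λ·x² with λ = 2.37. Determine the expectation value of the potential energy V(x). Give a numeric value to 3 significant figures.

1.31

⟨V⟩ = ∫ V(x)·|φ|² dx.
Gaussian moments (u = x − x₀): ∫u^(2j)·e^(−2βu²) du = (2j−1)!!/(4β)^j · √(π/(2β)), odd powers integrate to 0; here √(π/(2β)) = 0.73471.
⟨V⟩ = 1.3106.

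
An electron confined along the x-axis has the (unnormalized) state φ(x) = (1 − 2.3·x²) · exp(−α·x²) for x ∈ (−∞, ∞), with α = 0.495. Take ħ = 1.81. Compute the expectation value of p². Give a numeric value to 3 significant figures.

7.60

p² φ = −ħ² d²φ/dx²; ⟨p²⟩ = −ħ² ∫ φ*·φ'' dx / ∫|φ|² dx.
Expand each integrand as polynomial × e^(−2αx²) and use ∫x^(2j)·e^(−2αx²) dx = (2j−1)!!/(4α)^j · √(π/(2α)), odd powers → 0; here √(π/(2α)) = 1.7814. Differentiate with the product rule, d/dx e^(−αx²) = −2αx·e^(−αx²).
State is unnormalized: ∫|φ|² dx = 4.8540, and ∫φ*·(−ħ² φ'') dx = 36.886, so ⟨p²⟩ = 36.886 / 4.8540.
⟨p²⟩ = 7.5992.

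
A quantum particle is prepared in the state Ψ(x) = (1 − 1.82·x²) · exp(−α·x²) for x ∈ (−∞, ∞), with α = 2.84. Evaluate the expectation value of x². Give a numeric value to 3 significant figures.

0.0493

⟨x²⟩ = ∫ x²·|Ψ|² dx / ∫|Ψ|² dx (integrals over the domain).
Expand each integrand as polynomial × e^(−2αx²) and use ∫x^(2j)·e^(−2αx²) dx = (2j−1)!!/(4α)^j · √(π/(2α)), odd powers → 0; here √(π/(2α)) = 0.74371.
State is unnormalized: ∫|Ψ|² dx = 0.56267, and ∫Ψ*·x²·Ψ dx = 0.027741, so ⟨x²⟩ = 0.027741 / 0.56267.
⟨x²⟩ = 0.049303.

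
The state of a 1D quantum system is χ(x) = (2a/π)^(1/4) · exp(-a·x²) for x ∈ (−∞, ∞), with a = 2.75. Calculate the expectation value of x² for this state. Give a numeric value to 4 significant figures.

0.09091

⟨x²⟩ = ∫ x²·|χ|² dx (integrals over the domain).
Gaussian moments: ∫x^(2j)·e^(−2ax²) dx = (2j−1)!!/(4a)^j · √(π/(2a)), odd powers integrate to 0; here √(π/(2a)) = 0.75578.
⟨x²⟩ = 0.090909.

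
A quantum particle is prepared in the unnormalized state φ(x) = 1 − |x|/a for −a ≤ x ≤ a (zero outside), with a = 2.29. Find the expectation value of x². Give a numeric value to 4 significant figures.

⟨x²⟩ = ∫ x²·|φ|² dx / ∫|φ|² dx (integrals over the domain).
φ is even, so ∫ over [−a, a] = 2∫₀ᵃ with φ = 1 − x/a there: ∫₀ᵃ (1 − x/a)² dx = a/3, ∫₀ᵃ x²(1 − x/a)² dx = a³/30, ∫₀ᵃ x⁴(1 − x/a)² dx = a⁵/105.
State is unnormalized: ∫|φ|² dx = 1.5267, and ∫φ*·x²·φ dx = 0.80060, so ⟨x²⟩ = 0.80060 / 1.5267.
⟨x²⟩ = 0.52441.

0.5244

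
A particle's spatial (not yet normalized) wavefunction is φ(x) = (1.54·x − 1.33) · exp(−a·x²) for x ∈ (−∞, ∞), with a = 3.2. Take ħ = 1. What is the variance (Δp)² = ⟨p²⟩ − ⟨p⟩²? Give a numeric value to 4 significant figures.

Compute ⟨p⟩ and ⟨p²⟩ separately; (Δp)² = ⟨p²⟩ − ⟨p⟩².
Expand each integrand as polynomial × e^(−2ax²) and use ∫x^(2j)·e^(−2ax²) dx = (2j−1)!!/(4a)^j · √(π/(2a)), odd powers → 0; here √(π/(2a)) = 0.70062. Differentiate with the product rule, d/dx e^(−ax²) = −2ax·e^(−ax²).
Normalization: ∫|φ|² dx = 1.3691.
⟨p⟩ = 0.0000 and ⟨p²⟩ = 3.8068.
(Δp)² = 3.8068 − (0.0000)² = 3.8068.

3.807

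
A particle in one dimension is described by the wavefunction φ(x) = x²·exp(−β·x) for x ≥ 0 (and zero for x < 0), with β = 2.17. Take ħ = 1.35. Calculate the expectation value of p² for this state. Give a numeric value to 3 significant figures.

2.86

p² φ = −ħ² d²φ/dx²; ⟨p²⟩ = −ħ² ∫ φ*·φ'' dx / ∫|φ|² dx.
Differentiate x²·exp(−β·x) with the product rule; every integrand then reduces to terms xʲ·e^(−2βx) on [0, ∞), with ∫₀^∞ xʲ·e^(−2βx) dx = j!/(2β)^(j+1).
State is unnormalized: ∫|φ|² dx = 0.015587, and ∫φ*·(−ħ² φ'') dx = 0.044589, so ⟨p²⟩ = 0.044589 / 0.015587.
⟨p²⟩ = 2.8607.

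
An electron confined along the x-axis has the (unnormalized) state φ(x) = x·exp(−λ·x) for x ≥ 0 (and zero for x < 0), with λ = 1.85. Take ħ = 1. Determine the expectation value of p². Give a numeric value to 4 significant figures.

3.423

p² φ = −ħ² d²φ/dx²; ⟨p²⟩ = −ħ² ∫ φ*·φ'' dx / ∫|φ|² dx.
Differentiate x·exp(−λ·x) with the product rule; every integrand then reduces to terms xʲ·e^(−2λx) on [0, ∞), with ∫₀^∞ xʲ·e^(−2λx) dx = j!/(2λ)^(j+1).
State is unnormalized: ∫|φ|² dx = 0.039484, and ∫φ*·(−ħ² φ'') dx = 0.13514, so ⟨p²⟩ = 0.13514 / 0.039484.
⟨p²⟩ = 3.4225.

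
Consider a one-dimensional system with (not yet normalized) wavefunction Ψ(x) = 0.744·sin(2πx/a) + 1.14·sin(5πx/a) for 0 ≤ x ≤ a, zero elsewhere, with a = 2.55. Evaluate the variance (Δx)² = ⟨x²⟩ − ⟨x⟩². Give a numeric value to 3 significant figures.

Compute ⟨x⟩ and ⟨x²⟩ separately, then (Δx)² = ⟨x²⟩ − ⟨x⟩².
On 0 ≤ x ≤ a (j ≠ l): ∫sin²(jπx/a) dx = a/2, ∫sin(jπx/a)·sin(lπx/a) dx = 0; diagonal moments ∫x·sin²(jπx/a) dx = a²/4, ∫x²·sin²(jπx/a) dx = a³·(1/6 − 1/(4j²π²)); cross terms ∫x·sin(jπx/a)·sin(lπx/a) dx = 0 for j + l even and −4jla²/(π²(j² − l²)²) for j + l odd, ∫x²·sin(jπx/a)·sin(lπx/a) dx = (−1)^(j+l)·4jla³/(π²(j² − l²)²); higher powers the same way via product-to-sum and parts.
Normalization: ∫|Ψ|² dx = 2.3627.
⟨x⟩ = 1.2321 and ⟨x²⟩ = 2.0243.
(Δx)² = 2.0243 − (1.2321)² = 0.50619.

0.506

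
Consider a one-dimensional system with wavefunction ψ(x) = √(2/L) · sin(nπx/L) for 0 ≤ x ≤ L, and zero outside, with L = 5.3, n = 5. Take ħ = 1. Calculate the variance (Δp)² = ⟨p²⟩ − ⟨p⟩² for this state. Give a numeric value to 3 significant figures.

Compute ⟨p⟩ and ⟨p²⟩ separately; (Δp)² = ⟨p²⟩ − ⟨p⟩².
d/dx sin(nπx/L) = (nπ/L)·cos(nπx/L) and d²/dx² sin(nπx/L) = −(nπ/L)²·sin(nπx/L); on 0 ≤ x ≤ L, ∫sin²(nπx/L) dx = L/2 and ∫sin(nπx/L)·cos(nπx/L) dx = 0.
⟨p⟩ = 0.0000 and ⟨p²⟩ = 8.7839.
(Δp)² = 8.7839 − (0.0000)² = 8.7839.

8.78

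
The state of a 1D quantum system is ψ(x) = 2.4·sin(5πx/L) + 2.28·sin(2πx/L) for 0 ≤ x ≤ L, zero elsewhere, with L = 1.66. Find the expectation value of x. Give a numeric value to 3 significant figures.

0.800

⟨x⟩ = ∫ x·|ψ|² dx / ∫|ψ|² dx (integrals over the domain).
On 0 ≤ x ≤ L (j ≠ l): ∫sin²(jπx/L) dx = L/2, ∫sin(jπx/L)·sin(lπx/L) dx = 0; diagonal moments ∫x·sin²(jπx/L) dx = L²/4, ∫x²·sin²(jπx/L) dx = L³·(1/6 − 1/(4j²π²)); cross terms ∫x·sin(jπx/L)·sin(lπx/L) dx = 0 for j + l even and −4jlL²/(π²(j² − l²)²) for j + l odd, ∫x²·sin(jπx/L)·sin(lπx/L) dx = (−1)^(j+l)·4jlL³/(π²(j² − l²)²); higher powers the same way via product-to-sum and parts.
State is unnormalized: ∫|ψ|² dx = 9.0955, and ∫ψ*·x·ψ dx = 7.2721, so ⟨x⟩ = 7.2721 / 9.0955.
⟨x⟩ = 0.79953.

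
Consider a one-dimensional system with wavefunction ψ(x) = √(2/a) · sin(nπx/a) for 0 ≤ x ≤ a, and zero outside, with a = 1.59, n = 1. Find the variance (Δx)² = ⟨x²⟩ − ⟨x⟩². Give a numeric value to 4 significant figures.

0.08260

Compute ⟨x⟩ and ⟨x²⟩ separately, then (Δx)² = ⟨x²⟩ − ⟨x⟩².
With sin²θ = (1 − cos2θ)/2 on 0 ≤ x ≤ a: ∫sin²(nπx/a) dx = a/2, ∫x·sin²(nπx/a) dx = a²/4, ∫x²·sin²(nπx/a) dx = a³·(1/6 − 1/(4n²π²)); higher powers xᵏ the same way, integrating xᵏ·cos(2nπx/a) by parts.
⟨x⟩ = 0.79500 and ⟨x²⟩ = 0.71462.
(Δx)² = 0.71462 − (0.79500)² = 0.082600.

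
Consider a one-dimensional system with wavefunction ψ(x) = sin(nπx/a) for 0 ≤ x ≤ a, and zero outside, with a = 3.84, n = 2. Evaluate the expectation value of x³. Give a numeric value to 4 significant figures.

13.08

⟨x³⟩ = ∫ x³·|ψ|² dx / ∫|ψ|² dx (integrals over the domain).
With sin²θ = (1 − cos2θ)/2 on 0 ≤ x ≤ a: ∫sin²(nπx/a) dx = a/2, ∫x·sin²(nπx/a) dx = a²/4, ∫x²·sin²(nπx/a) dx = a³·(1/6 − 1/(4n²π²)); higher powers xᵏ the same way, integrating xᵏ·cos(2nπx/a) by parts.
State is unnormalized: ∫|ψ|² dx = 1.9200, and ∫ψ*·x³·ψ dx = 25.114, so ⟨x³⟩ = 25.114 / 1.9200.
⟨x³⟩ = 13.080.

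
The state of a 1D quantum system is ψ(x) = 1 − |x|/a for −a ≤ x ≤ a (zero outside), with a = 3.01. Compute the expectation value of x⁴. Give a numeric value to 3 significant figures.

⟨x⁴⟩ = ∫ x⁴·|ψ|² dx / ∫|ψ|² dx (integrals over the domain).
ψ is even, so ∫ over [−a, a] = 2∫₀ᵃ with ψ = 1 − x/a there: ∫₀ᵃ (1 − x/a)² dx = a/3, ∫₀ᵃ x²(1 − x/a)² dx = a³/30, ∫₀ᵃ x⁴(1 − x/a)² dx = a⁵/105.
State is unnormalized: ∫|ψ|² dx = 2.0067, and ∫ψ*·x⁴·ψ dx = 4.7062, so ⟨x⁴⟩ = 4.7062 / 2.0067.
⟨x⁴⟩ = 2.3453.

2.35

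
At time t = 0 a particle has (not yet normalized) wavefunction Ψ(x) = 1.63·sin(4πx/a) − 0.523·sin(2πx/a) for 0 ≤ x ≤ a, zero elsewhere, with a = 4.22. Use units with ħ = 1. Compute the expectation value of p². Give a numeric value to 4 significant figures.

8.247

p² Ψ = −ħ² d²Ψ/dx²; ⟨p²⟩ = −ħ² ∫ Ψ*·Ψ'' dx / ∫|Ψ|² dx.
d²/dx² sin(jπx/a) = −(jπ/a)²·sin(jπx/a); on 0 ≤ x ≤ a, ∫sin²(jπx/a) dx = a/2 and ∫sin(jπx/a)·sin(lπx/a) dx = 0 for j ≠ l, so only diagonal terms survive in ∫|Ψ|² and ∫Ψ·Ψ″; ∫Ψ·Ψ′ dx = [Ψ²/2] between the walls = 0.
State is unnormalized: ∫|Ψ|² dx = 6.1832, and ∫Ψ*·(−ħ² Ψ'') dx = 50.990, so ⟨p²⟩ = 50.990 / 6.1832.
⟨p²⟩ = 8.2466.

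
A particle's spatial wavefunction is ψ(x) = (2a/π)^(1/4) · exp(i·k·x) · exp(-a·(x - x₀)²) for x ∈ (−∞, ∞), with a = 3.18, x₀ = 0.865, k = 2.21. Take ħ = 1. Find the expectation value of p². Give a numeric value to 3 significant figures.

p² ψ = −ħ² d²ψ/dx²; ⟨p²⟩ = −ħ² ∫ ψ*·ψ'' dx.
Gaussian moments (u = x − x₀): ∫u^(2j)·e^(−2au²) du = (2j−1)!!/(4a)^j · √(π/(2a)), odd powers integrate to 0; here √(π/(2a)) = 0.70282. Derivatives: ψ′ = (ik − 2au)·ψ, ψ″ = ((ik − 2au)² − 2a)·ψ; the odd-in-u pieces drop out.
⟨p²⟩ = 8.0641.

8.06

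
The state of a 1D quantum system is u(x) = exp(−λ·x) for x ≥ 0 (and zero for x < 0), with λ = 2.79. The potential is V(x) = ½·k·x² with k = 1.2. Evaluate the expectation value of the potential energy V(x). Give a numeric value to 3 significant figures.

⟨V⟩ = ∫ V(x)·|u|² dx / ∫|u|² dx.
Every integrand reduces to terms xʲ·e^(−2λx) on [0, ∞); use ∫₀^∞ xʲ·e^(−2λx) dx = j!/(2λ)^(j+1).
State is unnormalized: ∫|u|² dx = 0.17921, and ∫u*·V(x)·u dx = 0.0069068, so ⟨V⟩ = 0.0069068 / 0.17921.
⟨V⟩ = 0.038540.

0.0385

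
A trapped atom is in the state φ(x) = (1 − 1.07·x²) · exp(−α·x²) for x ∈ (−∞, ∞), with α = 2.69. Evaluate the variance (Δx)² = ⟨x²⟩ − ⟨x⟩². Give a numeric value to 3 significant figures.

Compute ⟨x⟩ and ⟨x²⟩ separately, then (Δx)² = ⟨x²⟩ − ⟨x⟩².
Expand each integrand as polynomial × e^(−2αx²) and use ∫x^(2j)·e^(−2αx²) dx = (2j−1)!!/(4α)^j · √(π/(2α)), odd powers → 0; here √(π/(2α)) = 0.76416.
Normalization: ∫|φ|² dx = 0.63485.
⟨x⟩ = 0.0000 and ⟨x²⟩ = 0.061714.
(Δx)² = 0.061714 − (0.0000)² = 0.061714.

0.0617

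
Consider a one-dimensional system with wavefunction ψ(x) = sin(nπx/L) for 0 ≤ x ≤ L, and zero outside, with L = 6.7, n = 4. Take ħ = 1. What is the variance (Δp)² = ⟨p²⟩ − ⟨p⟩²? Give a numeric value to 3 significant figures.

Compute ⟨p⟩ and ⟨p²⟩ separately; (Δp)² = ⟨p²⟩ − ⟨p⟩².
d/dx sin(nπx/L) = (nπ/L)·cos(nπx/L) and d²/dx² sin(nπx/L) = −(nπ/L)²·sin(nπx/L); on 0 ≤ x ≤ L, ∫sin²(nπx/L) dx = L/2 and ∫sin(nπx/L)·cos(nπx/L) dx = 0.
Normalization: ∫|ψ|² dx = 3.3500.
⟨p⟩ = 0.0000 and ⟨p²⟩ = 3.5178.
(Δp)² = 3.5178 − (0.0000)² = 3.5178.

3.52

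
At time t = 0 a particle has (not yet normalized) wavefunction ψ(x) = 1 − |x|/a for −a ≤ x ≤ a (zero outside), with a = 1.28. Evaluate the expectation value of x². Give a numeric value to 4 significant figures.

0.1638

⟨x²⟩ = ∫ x²·|ψ|² dx / ∫|ψ|² dx (integrals over the domain).
ψ is even, so ∫ over [−a, a] = 2∫₀ᵃ with ψ = 1 − x/a there: ∫₀ᵃ (1 − x/a)² dx = a/3, ∫₀ᵃ x²(1 − x/a)² dx = a³/30, ∫₀ᵃ x⁴(1 − x/a)² dx = a⁵/105.
State is unnormalized: ∫|ψ|² dx = 0.85333, and ∫ψ*·x²·ψ dx = 0.13981, so ⟨x²⟩ = 0.13981 / 0.85333.
⟨x²⟩ = 0.16384.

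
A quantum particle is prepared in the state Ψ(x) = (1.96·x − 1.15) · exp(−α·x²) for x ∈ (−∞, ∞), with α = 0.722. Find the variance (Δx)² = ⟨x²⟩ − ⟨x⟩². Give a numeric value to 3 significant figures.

Compute ⟨x⟩ and ⟨x²⟩ separately, then (Δx)² = ⟨x²⟩ − ⟨x⟩².
Expand each integrand as polynomial × e^(−2αx²) and use ∫x^(2j)·e^(−2αx²) dx = (2j−1)!!/(4α)^j · √(π/(2α)), odd powers → 0; here √(π/(2α)) = 1.4750.
Normalization: ∫|Ψ|² dx = 3.9127.
⟨x⟩ = -0.58844 and ⟨x²⟩ = 0.69353.
(Δx)² = 0.69353 − (-0.58844)² = 0.34727.

0.347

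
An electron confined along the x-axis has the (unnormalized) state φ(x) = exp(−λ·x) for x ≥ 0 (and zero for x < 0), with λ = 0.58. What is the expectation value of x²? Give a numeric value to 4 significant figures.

1.486

⟨x²⟩ = ∫ x²·|φ|² dx / ∫|φ|² dx (integrals over the domain).
Every integrand reduces to terms xʲ·e^(−2λx) on [0, ∞); use ∫₀^∞ xʲ·e^(−2λx) dx = j!/(2λ)^(j+1).
State is unnormalized: ∫|φ|² dx = 0.86207, and ∫φ*·x²·φ dx = 1.2813, so ⟨x²⟩ = 1.2813 / 0.86207.
⟨x²⟩ = 1.4863.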